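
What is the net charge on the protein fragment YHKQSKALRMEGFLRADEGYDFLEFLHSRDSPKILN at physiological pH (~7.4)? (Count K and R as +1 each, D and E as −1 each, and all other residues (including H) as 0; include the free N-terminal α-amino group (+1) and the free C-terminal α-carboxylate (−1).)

Positive (K, R): K3, K6, R9, R15, R29, K33 → +6.
Negative (D, E): E11, D17, E18, D21, E24, D30 → −6.
The N-terminus (+1) and C-terminus (−1) cancel.
Net charge = (+6) + (−6) = 0.

0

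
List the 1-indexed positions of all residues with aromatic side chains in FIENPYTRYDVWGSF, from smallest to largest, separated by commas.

1, 6, 9, 12, 15

The aromatic amino acids are Phe (F, benzyl), Trp (W, indole), and Tyr (Y, phenol).
Matching residues: F1, Y6, Y9, W12, F15.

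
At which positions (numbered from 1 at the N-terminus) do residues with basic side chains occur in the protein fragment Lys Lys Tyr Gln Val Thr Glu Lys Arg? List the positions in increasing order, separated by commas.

1, 2, 8, 9

K, R, and H are the three residues with basic side chains (ε-amine, guanidinium, and imidazole respectively).
Matching residues: Lys1, Lys2, Lys8, Arg9.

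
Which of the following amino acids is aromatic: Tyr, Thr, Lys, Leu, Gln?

F, W, and Y each carry an aromatic ring on the side chain.
Of the listed options, only Tyr belongs to this group.

Tyr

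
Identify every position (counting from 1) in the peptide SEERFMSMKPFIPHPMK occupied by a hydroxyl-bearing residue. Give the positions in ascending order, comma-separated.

1, 7

Serine (S), threonine (T), and tyrosine (Y) each carry a hydroxyl group on the side chain.
Matching residues: S1, S7.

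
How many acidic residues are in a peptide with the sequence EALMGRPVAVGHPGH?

Only D (aspartate) and E (glutamate) carry a side-chain carboxylic acid.
Matching residues: E1.

1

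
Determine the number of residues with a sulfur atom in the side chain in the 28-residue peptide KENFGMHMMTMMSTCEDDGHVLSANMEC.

The sulfur-bearing residues are cysteine (–SH) and methionine (–S–CH₃).
Matching residues: M6, M8, M9, M11, M12, C15, M26, C28.

8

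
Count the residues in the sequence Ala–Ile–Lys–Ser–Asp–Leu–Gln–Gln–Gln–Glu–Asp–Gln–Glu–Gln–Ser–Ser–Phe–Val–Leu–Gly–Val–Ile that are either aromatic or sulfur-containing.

1

Aromatic: F, W, Y. Sulfur-containing: C, M.
Aromatic residues here: Phe17 (1).
Sulfur-containing residues here: none (0).
The two groups share no amino acid, so total = 1 + 0 = 1.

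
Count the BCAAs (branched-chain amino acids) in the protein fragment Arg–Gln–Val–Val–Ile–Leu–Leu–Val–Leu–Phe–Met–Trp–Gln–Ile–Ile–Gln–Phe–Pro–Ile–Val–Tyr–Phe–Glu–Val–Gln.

V, L, and I make up the branched-chain aliphatic group.
Matching residues: Val3, Val4, Ile5, Leu6, Leu7, Val8, Leu9, Ile14, Ile15, Ile19, Val20, Val24.

12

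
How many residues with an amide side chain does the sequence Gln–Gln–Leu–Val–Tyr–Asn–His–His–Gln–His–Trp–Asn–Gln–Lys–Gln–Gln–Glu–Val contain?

The amide-side-chain residues are Asn (N) and Gln (Q).
Matching residues: Gln1, Gln2, Asn6, Gln9, Asn12, Gln13, Gln15, Gln16.

8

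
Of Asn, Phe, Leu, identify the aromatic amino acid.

F, W, and Y each carry an aromatic ring on the side chain.
Of the listed options, only Phe belongs to this group.

Phe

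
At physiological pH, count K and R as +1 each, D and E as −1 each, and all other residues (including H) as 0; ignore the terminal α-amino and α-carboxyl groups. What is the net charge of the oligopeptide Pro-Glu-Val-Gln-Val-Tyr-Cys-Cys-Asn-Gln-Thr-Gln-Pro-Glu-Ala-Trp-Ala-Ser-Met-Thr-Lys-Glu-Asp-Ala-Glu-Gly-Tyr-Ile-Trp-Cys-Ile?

-4

Positive (K, R): Lys21 → +1.
Negative (D, E): Glu2, Glu14, Glu22, Asp23, Glu25 → −5.
Net charge = (+1) + (−5) = −4.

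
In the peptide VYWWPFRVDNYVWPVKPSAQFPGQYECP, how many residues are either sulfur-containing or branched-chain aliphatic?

5

Sulfur-containing: C, M. Branched-chain aliphatic: I, L, V.
Sulfur-containing residues here: C27 (1).
Branched-chain aliphatic residues here: V1, V8, V12, V15 (4).
The two groups share no amino acid, so total = 1 + 4 = 5.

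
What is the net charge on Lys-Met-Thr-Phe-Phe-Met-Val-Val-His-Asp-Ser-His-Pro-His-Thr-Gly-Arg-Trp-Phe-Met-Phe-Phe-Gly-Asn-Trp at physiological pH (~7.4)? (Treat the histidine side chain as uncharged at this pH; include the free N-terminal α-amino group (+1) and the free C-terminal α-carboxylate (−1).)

+1

At pH ~7.4 the Lys and Arg side chains are protonated (+1), the Asp and Glu side chains are deprotonated (−1), and with His taken as neutral all other side chains carry no charge.
Positive (K, R): Lys1, Arg17 → +2.
Negative (D, E): Asp10 → −1.
The N-terminus (+1) and C-terminus (−1) cancel.
Net charge = (+2) + (−1) = +1.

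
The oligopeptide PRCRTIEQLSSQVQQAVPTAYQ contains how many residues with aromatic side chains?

F, W, and Y each carry an aromatic ring on the side chain.
Matching residues: Y21.

1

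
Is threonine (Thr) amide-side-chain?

The amide-side-chain residues are Asn (N) and Gln (Q).
Threonine is not in this group.

No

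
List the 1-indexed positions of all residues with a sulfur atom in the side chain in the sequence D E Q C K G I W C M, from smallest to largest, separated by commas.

4, 9, 10

Cysteine (C, thiol) and methionine (M, thioether) are the two sulfur-containing amino acids.
Matching residues: C4, C9, M10.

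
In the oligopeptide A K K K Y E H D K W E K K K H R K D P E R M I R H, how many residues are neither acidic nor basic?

Acidic: D, E. Basic: K, R, H. All other residues are neither.
Matching residues: A1, Y5, W10, P19, M22, I23.

6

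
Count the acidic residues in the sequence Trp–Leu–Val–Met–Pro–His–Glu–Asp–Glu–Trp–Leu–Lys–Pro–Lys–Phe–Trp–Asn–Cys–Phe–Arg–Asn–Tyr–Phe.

Only D (aspartate) and E (glutamate) carry a side-chain carboxylic acid.
Matching residues: Glu7, Asp8, Glu9.

3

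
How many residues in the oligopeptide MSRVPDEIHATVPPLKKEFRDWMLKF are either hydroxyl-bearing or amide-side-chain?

2

Hydroxyl-bearing: S, T, Y. Amide-side-chain: N, Q.
Hydroxyl-bearing residues here: S2, T11 (2).
Amide-side-chain residues here: none (0).
The two groups share no amino acid, so total = 2 + 0 = 2.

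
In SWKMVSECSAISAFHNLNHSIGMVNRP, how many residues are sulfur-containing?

Only Cys (C) and Met (M) have a sulfur atom in the side chain.
Matching residues: M4, C8, M23.

3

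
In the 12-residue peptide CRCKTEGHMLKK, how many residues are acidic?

1

Only D (aspartate) and E (glutamate) carry a side-chain carboxylic acid.
Matching residues: E6.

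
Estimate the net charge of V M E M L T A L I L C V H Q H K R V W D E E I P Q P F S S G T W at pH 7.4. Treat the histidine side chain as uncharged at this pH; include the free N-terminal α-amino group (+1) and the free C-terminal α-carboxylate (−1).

The side chains ionized at physiological pH are Lys/Arg (+1) and Asp/Glu (−1); with His treated as neutral, nothing else contributes.
Positive (K, R): K16, R17 → +2.
Negative (D, E): E3, D20, E21, E22 → −4.
The N-terminus (+1) and C-terminus (−1) cancel.
Net charge = (+2) + (−4) = −2.

-2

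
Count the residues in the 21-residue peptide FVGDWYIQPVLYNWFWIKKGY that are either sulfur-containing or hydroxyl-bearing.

3

Sulfur-containing: C, M. Hydroxyl-bearing: S, T, Y.
Sulfur-containing residues here: none (0).
Hydroxyl-bearing residues here: Y6, Y12, Y21 (3).
The two groups share no amino acid, so total = 0 + 3 = 3.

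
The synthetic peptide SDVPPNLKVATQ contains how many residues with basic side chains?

1

K, R, and H are the three residues with basic side chains (ε-amine, guanidinium, and imidazole respectively).
Matching residues: K8.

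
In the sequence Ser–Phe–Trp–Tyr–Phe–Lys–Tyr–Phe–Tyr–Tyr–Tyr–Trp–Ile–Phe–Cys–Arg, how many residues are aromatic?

11

Phenylalanine (F), tryptophan (W), and tyrosine (Y) have aromatic ring side chains.
Matching residues: Phe2, Trp3, Tyr4, Phe5, Tyr7, Phe8, Tyr9, Tyr10, Tyr11, Trp12, Phe14.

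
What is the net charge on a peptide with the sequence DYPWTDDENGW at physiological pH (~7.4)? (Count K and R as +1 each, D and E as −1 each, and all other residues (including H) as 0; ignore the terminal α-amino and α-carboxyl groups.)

-4

Positive (K, R): none → +0.
Negative (D, E): D1, D6, D7, E8 → −4.
Net charge = (+0) + (−4) = −4.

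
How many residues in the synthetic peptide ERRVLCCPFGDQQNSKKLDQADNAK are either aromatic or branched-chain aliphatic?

4

Aromatic: F, W, Y. Branched-chain aliphatic: I, L, V.
Aromatic residues here: F9 (1).
Branched-chain aliphatic residues here: V4, L5, L18 (3).
The two groups share no amino acid, so total = 1 + 3 = 4.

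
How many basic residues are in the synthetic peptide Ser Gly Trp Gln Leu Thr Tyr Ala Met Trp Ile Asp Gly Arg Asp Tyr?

The basic amino acids are Lys (K), Arg (R), and His (H).
Matching residues: Arg14.

1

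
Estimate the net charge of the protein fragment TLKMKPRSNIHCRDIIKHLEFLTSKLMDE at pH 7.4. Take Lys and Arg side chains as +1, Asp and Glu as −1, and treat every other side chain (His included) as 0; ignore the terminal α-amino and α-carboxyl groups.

Positive (K, R): K3, K5, R7, R13, K17, K25 → +6.
Negative (D, E): D14, E20, D28, E29 → −4.
Net charge = (+6) + (−4) = +2.

+2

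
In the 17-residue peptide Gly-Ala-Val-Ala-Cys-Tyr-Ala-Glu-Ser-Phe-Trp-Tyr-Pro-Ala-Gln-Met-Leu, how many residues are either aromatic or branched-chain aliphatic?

6

Aromatic: F, W, Y. Branched-chain aliphatic: I, L, V.
Aromatic residues here: Tyr6, Phe10, Trp11, Tyr12 (4).
Branched-chain aliphatic residues here: Val3, Leu17 (2).
The two groups share no amino acid, so total = 4 + 2 = 6.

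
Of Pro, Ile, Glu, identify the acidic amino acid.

Glu

Aspartate (D) and glutamate (E) have carboxylic-acid side chains and are the acidic amino acids.
Of the listed options, only Glu belongs to this group.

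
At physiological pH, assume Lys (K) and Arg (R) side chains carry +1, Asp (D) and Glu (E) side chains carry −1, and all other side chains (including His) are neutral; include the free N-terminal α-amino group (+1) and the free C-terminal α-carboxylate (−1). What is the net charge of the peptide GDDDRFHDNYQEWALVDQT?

Positive (K, R): R5 → +1.
Negative (D, E): D2, D3, D4, D8, E12, D17 → −6.
The N-terminus (+1) and C-terminus (−1) cancel.
Net charge = (+1) + (−6) = −5.

-5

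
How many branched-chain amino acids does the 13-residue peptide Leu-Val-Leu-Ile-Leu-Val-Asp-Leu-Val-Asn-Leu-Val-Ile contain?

The BCAAs are Val, Leu, and Ile — aliphatic side chains with a branch point.
Matching residues: Leu1, Val2, Leu3, Ile4, Leu5, Val6, Leu8, Val9, Leu11, Val12, Ile13.

11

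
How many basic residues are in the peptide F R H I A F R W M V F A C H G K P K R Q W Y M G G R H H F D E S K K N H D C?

13

Lysine (K), arginine (R), and histidine (H) have basic, nitrogen-containing side chains.
Matching residues: R2, H3, R7, H14, K16, K18, R19, R26, H27, H28, K33, K34, H36.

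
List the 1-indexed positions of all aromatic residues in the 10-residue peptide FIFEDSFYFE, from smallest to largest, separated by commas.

1, 3, 7, 8, 9

Phenylalanine (F), tryptophan (W), and tyrosine (Y) have aromatic ring side chains.
Matching residues: F1, F3, F7, Y8, F9.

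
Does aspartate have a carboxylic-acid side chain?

Yes

Aspartate (D) and glutamate (E) have carboxylic-acid side chains and are the acidic amino acids.
Aspartate is in this group.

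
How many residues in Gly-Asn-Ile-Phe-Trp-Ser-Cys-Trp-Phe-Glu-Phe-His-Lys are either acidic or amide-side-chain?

2

Acidic: D, E. Amide-side-chain: N, Q.
Acidic residues here: Glu10 (1).
Amide-side-chain residues here: Asn2 (1).
The two groups share no amino acid, so total = 1 + 1 = 2.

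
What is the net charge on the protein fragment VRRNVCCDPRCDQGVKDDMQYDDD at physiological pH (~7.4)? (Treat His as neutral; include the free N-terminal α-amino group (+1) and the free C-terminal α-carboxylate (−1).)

-3

The side chains ionized at physiological pH are Lys/Arg (+1) and Asp/Glu (−1); with His treated as neutral, nothing else contributes.
Positive (K, R): R2, R3, R10, K16 → +4.
Negative (D, E): D8, D12, D17, D18, D22, D23, D24 → −7.
The N-terminus (+1) and C-terminus (−1) cancel.
Net charge = (+4) + (−7) = −3.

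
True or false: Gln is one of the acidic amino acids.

False

Only D (aspartate) and E (glutamate) carry a side-chain carboxylic acid.
Glutamine is not in this group.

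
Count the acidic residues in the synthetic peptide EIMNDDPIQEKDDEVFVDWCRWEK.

Only D (aspartate) and E (glutamate) carry a side-chain carboxylic acid.
Matching residues: E1, D5, D6, E10, D12, D13, E14, D18, E23.

9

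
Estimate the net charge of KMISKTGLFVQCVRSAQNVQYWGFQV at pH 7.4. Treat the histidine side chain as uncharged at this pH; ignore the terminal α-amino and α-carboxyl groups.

+3

The side chains ionized at physiological pH are Lys/Arg (+1) and Asp/Glu (−1); with His treated as neutral, nothing else contributes.
Positive (K, R): K1, K5, R14 → +3.
Negative (D, E): none → −0.
Net charge = (+3) + (−0) = +3.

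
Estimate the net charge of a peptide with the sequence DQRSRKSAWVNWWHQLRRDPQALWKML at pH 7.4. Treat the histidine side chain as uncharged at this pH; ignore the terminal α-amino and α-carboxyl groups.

The side chains ionized at physiological pH are Lys/Arg (+1) and Asp/Glu (−1); with His treated as neutral, nothing else contributes.
Positive (K, R): R3, R5, K6, R17, R18, K25 → +6.
Negative (D, E): D1, D19 → −2.
Net charge = (+6) + (−2) = +4.

+4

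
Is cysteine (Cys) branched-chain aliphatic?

No

V, L, and I make up the branched-chain aliphatic group.
Cysteine is not in this group.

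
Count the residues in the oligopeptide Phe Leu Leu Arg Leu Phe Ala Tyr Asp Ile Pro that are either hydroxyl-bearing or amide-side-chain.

1

Hydroxyl-bearing: S, T, Y. Amide-side-chain: N, Q.
Hydroxyl-bearing residues here: Tyr8 (1).
Amide-side-chain residues here: none (0).
The two groups share no amino acid, so total = 1 + 0 = 1.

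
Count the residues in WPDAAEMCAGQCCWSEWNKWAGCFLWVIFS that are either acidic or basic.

4

Acidic: D, E. Basic: H, K, R.
Acidic residues here: D3, E6, E16 (3).
Basic residues here: K19 (1).
The two groups share no amino acid, so total = 3 + 1 = 4.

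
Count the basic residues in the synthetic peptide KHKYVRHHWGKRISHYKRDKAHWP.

13

Lysine (K), arginine (R), and histidine (H) have basic, nitrogen-containing side chains.
Matching residues: K1, H2, K3, R6, H7, H8, K11, R12, H15, K17, R18, K20, H22.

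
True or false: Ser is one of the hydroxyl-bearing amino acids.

True

Serine (S), threonine (T), and tyrosine (Y) each carry a hydroxyl group on the side chain.
Serine is in this group.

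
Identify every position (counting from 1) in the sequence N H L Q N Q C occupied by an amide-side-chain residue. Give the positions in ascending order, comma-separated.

The amide-side-chain residues are Asn (N) and Gln (Q).
Matching residues: N1, Q4, N5, Q6.

1, 4, 5, 6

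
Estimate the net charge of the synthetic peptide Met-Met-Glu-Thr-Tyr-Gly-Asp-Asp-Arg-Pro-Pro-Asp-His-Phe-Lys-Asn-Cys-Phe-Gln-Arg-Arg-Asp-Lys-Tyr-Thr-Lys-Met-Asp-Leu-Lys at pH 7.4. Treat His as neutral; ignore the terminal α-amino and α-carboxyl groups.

At pH ~7.4 the Lys and Arg side chains are protonated (+1), the Asp and Glu side chains are deprotonated (−1), and with His taken as neutral all other side chains carry no charge.
Positive (K, R): Arg9, Lys15, Arg20, Arg21, Lys23, Lys26, Lys30 → +7.
Negative (D, E): Glu3, Asp7, Asp8, Asp12, Asp22, Asp28 → −6.
Net charge = (+7) + (−6) = +1.

+1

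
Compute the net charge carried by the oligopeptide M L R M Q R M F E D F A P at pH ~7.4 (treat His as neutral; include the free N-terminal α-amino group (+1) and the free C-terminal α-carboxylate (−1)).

0

Near pH 7.4, K and R contribute +1 each, D and E contribute −1 each, and every other side chain (His included, as stated) is uncharged.
Positive (K, R): R3, R6 → +2.
Negative (D, E): E9, D10 → −2.
The N-terminus (+1) and C-terminus (−1) cancel.
Net charge = (+2) + (−2) = 0.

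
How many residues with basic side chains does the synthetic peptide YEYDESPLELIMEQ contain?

0

Lysine (K), arginine (R), and histidine (H) have basic, nitrogen-containing side chains.
None of the 14 residues belong to this group.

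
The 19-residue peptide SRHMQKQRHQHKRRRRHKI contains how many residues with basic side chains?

13

K, R, and H are the three residues with basic side chains (ε-amine, guanidinium, and imidazole respectively).
Matching residues: R2, H3, K6, R8, H9, H11, K12, R13, R14, R15, R16, H17, K18.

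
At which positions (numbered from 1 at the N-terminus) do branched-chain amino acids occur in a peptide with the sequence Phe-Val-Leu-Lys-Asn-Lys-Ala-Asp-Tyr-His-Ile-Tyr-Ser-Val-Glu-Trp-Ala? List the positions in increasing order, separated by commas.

The BCAAs are Val, Leu, and Ile — aliphatic side chains with a branch point.
Matching residues: Val2, Leu3, Ile11, Val14.

2, 3, 11, 14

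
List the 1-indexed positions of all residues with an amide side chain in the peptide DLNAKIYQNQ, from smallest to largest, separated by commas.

3, 8, 9, 10

Asparagine (N) and glutamine (Q) have uncharged amide side chains.
Matching residues: N3, Q8, N9, Q10.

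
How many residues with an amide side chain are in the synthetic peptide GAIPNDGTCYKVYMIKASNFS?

Only N (asparagine) and Q (glutamine) carry a side-chain carboxamide.
Matching residues: N5, N19.

2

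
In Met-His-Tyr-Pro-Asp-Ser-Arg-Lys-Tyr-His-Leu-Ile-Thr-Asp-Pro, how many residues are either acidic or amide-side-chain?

Acidic: D, E. Amide-side-chain: N, Q.
Acidic residues here: Asp5, Asp14 (2).
Amide-side-chain residues here: none (0).
The two groups share no amino acid, so total = 2 + 0 = 2.

2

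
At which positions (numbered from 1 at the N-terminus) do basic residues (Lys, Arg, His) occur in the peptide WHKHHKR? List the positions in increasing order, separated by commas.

2, 3, 4, 5, 6, 7

Matching residues: H2, K3, H4, H5, K6, R7.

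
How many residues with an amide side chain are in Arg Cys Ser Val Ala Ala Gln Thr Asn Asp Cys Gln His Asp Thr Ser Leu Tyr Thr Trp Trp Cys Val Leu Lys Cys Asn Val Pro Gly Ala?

The amide-side-chain residues are Asn (N) and Gln (Q).
Matching residues: Gln7, Asn9, Gln12, Asn27.

4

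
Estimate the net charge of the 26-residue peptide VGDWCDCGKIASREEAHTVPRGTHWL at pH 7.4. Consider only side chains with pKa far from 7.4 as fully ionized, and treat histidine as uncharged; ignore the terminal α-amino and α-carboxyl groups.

At pH ~7.4 the Lys and Arg side chains are protonated (+1), the Asp and Glu side chains are deprotonated (−1), and with His taken as neutral all other side chains carry no charge.
Positive (K, R): K9, R13, R21 → +3.
Negative (D, E): D3, D6, E14, E15 → −4.
Net charge = (+3) + (−4) = −1.

-1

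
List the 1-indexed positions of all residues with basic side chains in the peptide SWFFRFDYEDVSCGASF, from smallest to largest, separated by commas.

5

Lysine (K), arginine (R), and histidine (H) have basic, nitrogen-containing side chains.
Matching residues: R5.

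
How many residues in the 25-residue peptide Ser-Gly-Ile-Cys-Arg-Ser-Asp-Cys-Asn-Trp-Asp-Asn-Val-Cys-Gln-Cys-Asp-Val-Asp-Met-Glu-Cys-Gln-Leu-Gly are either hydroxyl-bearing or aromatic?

Hydroxyl-bearing: S, T, Y. Aromatic: F, W, Y.
Hydroxyl-bearing residues here: Ser1, Ser6 (2).
Aromatic residues here: Trp10 (1).
(Y belongs to both groups, but none appear in this sequence.) Total = 2 + 1 = 3.

3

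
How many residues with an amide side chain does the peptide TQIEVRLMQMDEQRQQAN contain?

6

Asparagine (N) and glutamine (Q) have uncharged amide side chains.
Matching residues: Q2, Q9, Q13, Q15, Q16, N18.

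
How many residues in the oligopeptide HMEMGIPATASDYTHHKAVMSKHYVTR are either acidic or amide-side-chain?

2

Acidic: D, E. Amide-side-chain: N, Q.
Acidic residues here: E3, D12 (2).
Amide-side-chain residues here: none (0).
The two groups share no amino acid, so total = 2 + 0 = 2.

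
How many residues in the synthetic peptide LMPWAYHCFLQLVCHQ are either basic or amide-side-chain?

4

Basic: H, K, R. Amide-side-chain: N, Q.
Basic residues here: H7, H15 (2).
Amide-side-chain residues here: Q11, Q16 (2).
The two groups share no amino acid, so total = 2 + 2 = 4.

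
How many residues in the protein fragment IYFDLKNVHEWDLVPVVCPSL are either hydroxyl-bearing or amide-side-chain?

Hydroxyl-bearing: S, T, Y. Amide-side-chain: N, Q.
Hydroxyl-bearing residues here: Y2, S20 (2).
Amide-side-chain residues here: N7 (1).
The two groups share no amino acid, so total = 2 + 1 = 3.

3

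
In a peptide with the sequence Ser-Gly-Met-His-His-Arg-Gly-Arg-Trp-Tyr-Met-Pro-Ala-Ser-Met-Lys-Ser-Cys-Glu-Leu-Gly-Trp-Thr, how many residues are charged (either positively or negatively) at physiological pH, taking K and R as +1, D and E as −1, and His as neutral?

Charged side chains at pH ~7.4: K, R (positive); D, E (negative).
Matching residues: Arg6, Arg8, Lys16, Glu19.

4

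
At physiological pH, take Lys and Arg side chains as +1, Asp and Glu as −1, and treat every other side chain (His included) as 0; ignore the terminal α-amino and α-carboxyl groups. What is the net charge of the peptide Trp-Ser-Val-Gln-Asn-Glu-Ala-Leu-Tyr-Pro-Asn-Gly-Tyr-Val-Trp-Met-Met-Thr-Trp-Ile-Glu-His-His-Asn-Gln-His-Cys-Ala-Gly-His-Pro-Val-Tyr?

Positive (K, R): none → +0.
Negative (D, E): Glu6, Glu21 → −2.
Net charge = (+0) + (−2) = −2.

-2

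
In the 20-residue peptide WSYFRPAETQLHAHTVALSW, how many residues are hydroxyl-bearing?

Serine (S), threonine (T), and tyrosine (Y) each carry a hydroxyl group on the side chain.
Matching residues: S2, Y3, T9, T15, S19.

5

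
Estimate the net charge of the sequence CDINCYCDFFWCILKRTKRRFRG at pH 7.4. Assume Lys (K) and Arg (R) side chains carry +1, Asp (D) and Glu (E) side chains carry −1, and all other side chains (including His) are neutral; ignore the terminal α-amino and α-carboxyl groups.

Positive (K, R): K15, R16, K18, R19, R20, R22 → +6.
Negative (D, E): D2, D8 → −2.
Net charge = (+6) + (−2) = +4.

+4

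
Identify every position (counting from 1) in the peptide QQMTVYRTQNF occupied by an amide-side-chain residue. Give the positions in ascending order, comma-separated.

Only N (asparagine) and Q (glutamine) carry a side-chain carboxamide.
Matching residues: Q1, Q2, Q9, N10.

1, 2, 9, 10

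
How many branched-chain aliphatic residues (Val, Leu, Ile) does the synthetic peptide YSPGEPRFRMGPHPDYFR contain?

0

None of the 18 residues belong to this group.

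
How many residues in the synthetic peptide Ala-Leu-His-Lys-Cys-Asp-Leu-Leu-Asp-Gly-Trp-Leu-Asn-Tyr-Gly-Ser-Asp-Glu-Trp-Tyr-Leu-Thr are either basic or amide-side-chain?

3

Basic: H, K, R. Amide-side-chain: N, Q.
Basic residues here: His3, Lys4 (2).
Amide-side-chain residues here: Asn13 (1).
The two groups share no amino acid, so total = 2 + 1 = 3.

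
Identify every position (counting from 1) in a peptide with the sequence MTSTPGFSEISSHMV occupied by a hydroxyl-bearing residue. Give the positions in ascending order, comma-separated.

Matching residues: T2, S3, T4, S8, S11, S12.

2, 3, 4, 8, 11, 12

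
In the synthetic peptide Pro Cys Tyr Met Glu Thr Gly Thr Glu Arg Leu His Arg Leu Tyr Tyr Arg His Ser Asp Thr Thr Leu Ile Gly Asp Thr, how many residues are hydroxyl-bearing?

Serine (S), threonine (T), and tyrosine (Y) each carry a hydroxyl group on the side chain.
Matching residues: Tyr3, Thr6, Thr8, Tyr15, Tyr16, Ser19, Thr21, Thr22, Thr27.

9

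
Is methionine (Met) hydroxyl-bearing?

No

Serine (S), threonine (T), and tyrosine (Y) each carry a hydroxyl group on the side chain.
Methionine is not in this group.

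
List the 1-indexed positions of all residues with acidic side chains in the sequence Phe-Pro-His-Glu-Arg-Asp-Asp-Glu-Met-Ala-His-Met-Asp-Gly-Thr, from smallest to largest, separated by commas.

4, 6, 7, 8, 13

Aspartate (D) and glutamate (E) have carboxylic-acid side chains and are the acidic amino acids.
Matching residues: Glu4, Asp6, Asp7, Glu8, Asp13.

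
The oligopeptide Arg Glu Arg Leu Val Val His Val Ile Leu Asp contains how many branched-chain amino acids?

V, L, and I make up the branched-chain aliphatic group.
Matching residues: Leu4, Val5, Val6, Val8, Ile9, Leu10.

6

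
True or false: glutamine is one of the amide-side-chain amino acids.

True

Only N (asparagine) and Q (glutamine) carry a side-chain carboxamide.
Glutamine is in this group.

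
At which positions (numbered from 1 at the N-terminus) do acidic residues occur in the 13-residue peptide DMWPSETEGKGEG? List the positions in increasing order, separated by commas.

Aspartate (D) and glutamate (E) have carboxylic-acid side chains and are the acidic amino acids.
Matching residues: D1, E6, E8, E12.

1, 6, 8, 12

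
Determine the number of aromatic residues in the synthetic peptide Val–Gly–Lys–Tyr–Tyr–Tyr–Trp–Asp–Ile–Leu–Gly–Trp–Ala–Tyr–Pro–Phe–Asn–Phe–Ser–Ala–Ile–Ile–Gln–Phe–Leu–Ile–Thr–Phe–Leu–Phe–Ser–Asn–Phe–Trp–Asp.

13

Phenylalanine (F), tryptophan (W), and tyrosine (Y) have aromatic ring side chains.
Matching residues: Tyr4, Tyr5, Tyr6, Trp7, Trp12, Tyr14, Phe16, Phe18, Phe24, Phe28, Phe30, Phe33, Trp34.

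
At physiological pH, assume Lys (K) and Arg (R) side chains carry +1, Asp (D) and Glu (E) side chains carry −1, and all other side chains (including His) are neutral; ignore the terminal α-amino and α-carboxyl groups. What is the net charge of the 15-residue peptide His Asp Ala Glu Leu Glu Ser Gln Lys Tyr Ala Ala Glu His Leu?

Positive (K, R): Lys9 → +1.
Negative (D, E): Asp2, Glu4, Glu6, Glu13 → −4.
Net charge = (+1) + (−4) = −3.

-3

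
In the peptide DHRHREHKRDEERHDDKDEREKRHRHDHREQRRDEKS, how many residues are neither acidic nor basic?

2

Acidic: D, E. Basic: K, R, H. All other residues are neither.
Matching residues: Q31, S37.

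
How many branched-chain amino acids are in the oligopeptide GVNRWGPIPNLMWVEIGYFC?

5

V, L, and I make up the branched-chain aliphatic group.
Matching residues: V2, I8, L11, V14, I16.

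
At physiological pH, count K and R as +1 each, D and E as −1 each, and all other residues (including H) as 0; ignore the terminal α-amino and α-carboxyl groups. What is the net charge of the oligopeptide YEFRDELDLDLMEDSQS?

Positive (K, R): R4 → +1.
Negative (D, E): E2, D5, E6, D8, D10, E13, D14 → −7.
Net charge = (+1) + (−7) = −6.

-6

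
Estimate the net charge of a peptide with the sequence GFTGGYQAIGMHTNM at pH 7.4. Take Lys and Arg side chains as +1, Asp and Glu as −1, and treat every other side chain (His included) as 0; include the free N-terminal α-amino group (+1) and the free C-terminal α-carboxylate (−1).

0

Positive (K, R): none → +0.
Negative (D, E): none → −0.
The N-terminus (+1) and C-terminus (−1) cancel.
Net charge = (+0) + (−0) = 0.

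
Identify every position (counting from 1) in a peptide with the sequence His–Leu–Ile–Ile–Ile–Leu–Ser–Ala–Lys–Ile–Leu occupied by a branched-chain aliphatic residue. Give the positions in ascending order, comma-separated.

2, 3, 4, 5, 6, 10, 11

Valine (V), leucine (L), and isoleucine (I) are the branched-chain amino acids.
Matching residues: Leu2, Ile3, Ile4, Ile5, Leu6, Ile10, Leu11.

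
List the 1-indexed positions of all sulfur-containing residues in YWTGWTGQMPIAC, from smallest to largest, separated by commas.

Cysteine (C, thiol) and methionine (M, thioether) are the two sulfur-containing amino acids.
Matching residues: M9, C13.

9, 13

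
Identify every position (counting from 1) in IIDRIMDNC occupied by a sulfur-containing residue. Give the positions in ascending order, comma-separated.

Matching residues: M6, C9.

6, 9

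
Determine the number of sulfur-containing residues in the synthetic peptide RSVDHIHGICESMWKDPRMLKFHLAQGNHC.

Cysteine (C, thiol) and methionine (M, thioether) are the two sulfur-containing amino acids.
Matching residues: C10, M13, M19, C30.

4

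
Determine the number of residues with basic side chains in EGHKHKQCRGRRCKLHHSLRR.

K, R, and H are the three residues with basic side chains (ε-amine, guanidinium, and imidazole respectively).
Matching residues: H3, K4, H5, K6, R9, R11, R12, K14, H16, H17, R20, R21.

12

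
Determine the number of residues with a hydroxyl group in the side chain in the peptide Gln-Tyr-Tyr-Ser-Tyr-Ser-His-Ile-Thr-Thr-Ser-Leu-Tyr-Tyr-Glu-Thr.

The –OH-bearing residues are Ser, Thr (aliphatic alcohols), and Tyr (phenol).
Matching residues: Tyr2, Tyr3, Ser4, Tyr5, Ser6, Thr9, Thr10, Ser11, Tyr13, Tyr14, Thr16.

11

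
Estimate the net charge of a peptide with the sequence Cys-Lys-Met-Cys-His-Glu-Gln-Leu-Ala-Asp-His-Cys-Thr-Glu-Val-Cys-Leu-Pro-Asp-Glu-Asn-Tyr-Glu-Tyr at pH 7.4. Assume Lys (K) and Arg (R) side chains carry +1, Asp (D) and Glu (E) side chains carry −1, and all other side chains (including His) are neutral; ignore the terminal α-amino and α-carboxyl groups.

Positive (K, R): Lys2 → +1.
Negative (D, E): Glu6, Asp10, Glu14, Asp19, Glu20, Glu23 → −6.
Net charge = (+1) + (−6) = −5.

-5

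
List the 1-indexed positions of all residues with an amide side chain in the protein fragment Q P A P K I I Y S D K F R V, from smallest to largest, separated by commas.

The amide-side-chain residues are Asn (N) and Gln (Q).
Matching residues: Q1.

1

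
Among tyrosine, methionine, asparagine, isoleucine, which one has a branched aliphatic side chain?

V, L, and I make up the branched-chain aliphatic group.
Of the listed options, only isoleucine belongs to this group.

isoleucine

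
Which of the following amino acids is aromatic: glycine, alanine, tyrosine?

The aromatic amino acids are Phe (F, benzyl), Trp (W, indole), and Tyr (Y, phenol).
Of the listed options, only tyrosine belongs to this group.

tyrosine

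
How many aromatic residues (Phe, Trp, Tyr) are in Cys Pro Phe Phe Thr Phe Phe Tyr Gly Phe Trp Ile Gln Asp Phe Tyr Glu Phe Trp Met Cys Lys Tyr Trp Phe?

Matching residues: Phe3, Phe4, Phe6, Phe7, Tyr8, Phe10, Trp11, Phe15, Tyr16, Phe18, Trp19, Tyr23, Trp24, Phe25.

14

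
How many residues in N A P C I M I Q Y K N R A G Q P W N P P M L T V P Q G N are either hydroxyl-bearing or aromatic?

Hydroxyl-bearing: S, T, Y. Aromatic: F, W, Y.
Hydroxyl-bearing residues here: Y9, T23 (2).
Aromatic residues here: Y9, W17 (2).
Y is in both groups, so the 1 Y residue must not be double-counted.
Total = 2 + 2 − 1 = 3.

3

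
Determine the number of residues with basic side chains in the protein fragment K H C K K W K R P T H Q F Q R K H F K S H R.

13

The basic amino acids are Lys (K), Arg (R), and His (H).
Matching residues: K1, H2, K4, K5, K7, R8, H11, R15, K16, H17, K19, H21, R22.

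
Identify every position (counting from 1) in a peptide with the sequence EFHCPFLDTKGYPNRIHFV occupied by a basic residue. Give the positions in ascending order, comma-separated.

Matching residues: H3, K10, R15, H17.

3, 10, 15, 17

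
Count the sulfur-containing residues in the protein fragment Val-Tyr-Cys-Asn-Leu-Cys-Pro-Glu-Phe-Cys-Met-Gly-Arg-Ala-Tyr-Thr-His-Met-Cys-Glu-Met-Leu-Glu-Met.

Cysteine (C, thiol) and methionine (M, thioether) are the two sulfur-containing amino acids.
Matching residues: Cys3, Cys6, Cys10, Met11, Met18, Cys19, Met21, Met24.

8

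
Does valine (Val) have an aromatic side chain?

F, W, and Y each carry an aromatic ring on the side chain.
Valine is not in this group.

No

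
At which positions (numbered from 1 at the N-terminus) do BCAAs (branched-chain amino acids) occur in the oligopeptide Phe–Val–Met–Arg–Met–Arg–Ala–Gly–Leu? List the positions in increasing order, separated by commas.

Valine (V), leucine (L), and isoleucine (I) are the branched-chain amino acids.
Matching residues: Val2, Leu9.

2, 9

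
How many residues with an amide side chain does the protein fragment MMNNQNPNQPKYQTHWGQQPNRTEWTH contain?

10

Asparagine (N) and glutamine (Q) have uncharged amide side chains.
Matching residues: N3, N4, Q5, N6, N8, Q9, Q13, Q18, Q19, N21.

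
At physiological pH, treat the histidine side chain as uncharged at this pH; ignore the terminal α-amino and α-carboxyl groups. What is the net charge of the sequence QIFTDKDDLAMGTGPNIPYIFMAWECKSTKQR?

Near pH 7.4, K and R contribute +1 each, D and E contribute −1 each, and every other side chain (His included, as stated) is uncharged.
Positive (K, R): K6, K27, K30, R32 → +4.
Negative (D, E): D5, D7, D8, E25 → −4.
Net charge = (+4) + (−4) = 0.

0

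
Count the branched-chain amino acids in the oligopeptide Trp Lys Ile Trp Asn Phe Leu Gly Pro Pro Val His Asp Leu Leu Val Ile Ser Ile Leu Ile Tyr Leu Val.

12

V, L, and I make up the branched-chain aliphatic group.
Matching residues: Ile3, Leu7, Val11, Leu14, Leu15, Val16, Ile17, Ile19, Leu20, Ile21, Leu23, Val24.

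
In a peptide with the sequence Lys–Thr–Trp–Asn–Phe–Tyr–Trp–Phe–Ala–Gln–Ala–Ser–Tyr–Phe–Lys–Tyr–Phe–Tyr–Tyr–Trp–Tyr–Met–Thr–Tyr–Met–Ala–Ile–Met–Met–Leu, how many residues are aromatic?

The aromatic amino acids are Phe (F, benzyl), Trp (W, indole), and Tyr (Y, phenol).
Matching residues: Trp3, Phe5, Tyr6, Trp7, Phe8, Tyr13, Phe14, Tyr16, Phe17, Tyr18, Tyr19, Trp20, Tyr21, Tyr24.

14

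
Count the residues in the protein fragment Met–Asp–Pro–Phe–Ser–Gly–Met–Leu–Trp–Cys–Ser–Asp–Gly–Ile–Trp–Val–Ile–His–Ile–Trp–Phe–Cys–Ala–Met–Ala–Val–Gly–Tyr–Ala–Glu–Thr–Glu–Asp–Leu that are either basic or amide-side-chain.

Basic: H, K, R. Amide-side-chain: N, Q.
Basic residues here: His18 (1).
Amide-side-chain residues here: none (0).
The two groups share no amino acid, so total = 1 + 0 = 1.

1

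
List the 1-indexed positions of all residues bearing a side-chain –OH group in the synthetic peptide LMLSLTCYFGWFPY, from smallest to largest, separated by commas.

Serine (S), threonine (T), and tyrosine (Y) each carry a hydroxyl group on the side chain.
Matching residues: S4, T6, Y8, Y14.

4, 6, 8, 14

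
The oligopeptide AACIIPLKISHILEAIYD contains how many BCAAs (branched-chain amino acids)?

The BCAAs are Val, Leu, and Ile — aliphatic side chains with a branch point.
Matching residues: I4, I5, L7, I9, I12, L13, I16.

7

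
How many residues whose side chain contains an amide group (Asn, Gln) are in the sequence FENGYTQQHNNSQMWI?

6

Matching residues: N3, Q7, Q8, N10, N11, Q13.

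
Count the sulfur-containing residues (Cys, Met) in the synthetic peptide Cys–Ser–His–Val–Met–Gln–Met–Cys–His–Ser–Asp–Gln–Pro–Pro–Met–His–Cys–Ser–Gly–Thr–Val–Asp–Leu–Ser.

Matching residues: Cys1, Met5, Met7, Cys8, Met15, Cys17.

6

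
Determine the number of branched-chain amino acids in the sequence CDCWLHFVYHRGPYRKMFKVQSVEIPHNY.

5

Valine (V), leucine (L), and isoleucine (I) are the branched-chain amino acids.
Matching residues: L5, V8, V20, V23, I25.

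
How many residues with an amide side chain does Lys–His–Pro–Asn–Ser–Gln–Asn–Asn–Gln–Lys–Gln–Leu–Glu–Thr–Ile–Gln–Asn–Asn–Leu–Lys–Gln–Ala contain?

Only N (asparagine) and Q (glutamine) carry a side-chain carboxamide.
Matching residues: Asn4, Gln6, Asn7, Asn8, Gln9, Gln11, Gln16, Asn17, Asn18, Gln21.

10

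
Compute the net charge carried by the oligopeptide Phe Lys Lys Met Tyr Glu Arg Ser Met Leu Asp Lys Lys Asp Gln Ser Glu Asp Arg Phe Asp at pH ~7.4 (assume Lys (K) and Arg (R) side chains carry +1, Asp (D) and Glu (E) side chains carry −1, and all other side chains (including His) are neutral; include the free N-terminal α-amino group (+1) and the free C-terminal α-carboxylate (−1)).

Positive (K, R): Lys2, Lys3, Arg7, Lys12, Lys13, Arg19 → +6.
Negative (D, E): Glu6, Asp11, Asp14, Glu17, Asp18, Asp21 → −6.
The N-terminus (+1) and C-terminus (−1) cancel.
Net charge = (+6) + (−6) = 0.

0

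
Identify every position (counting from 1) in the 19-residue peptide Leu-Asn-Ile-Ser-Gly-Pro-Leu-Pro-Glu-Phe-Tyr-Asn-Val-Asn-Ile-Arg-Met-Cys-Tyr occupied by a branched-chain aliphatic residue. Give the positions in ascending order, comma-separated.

V, L, and I make up the branched-chain aliphatic group.
Matching residues: Leu1, Ile3, Leu7, Val13, Ile15.

1, 3, 7, 13, 15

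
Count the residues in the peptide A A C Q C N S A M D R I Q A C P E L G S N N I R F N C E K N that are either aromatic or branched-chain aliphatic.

Aromatic: F, W, Y. Branched-chain aliphatic: I, L, V.
Aromatic residues here: F25 (1).
Branched-chain aliphatic residues here: I12, L18, I23 (3).
The two groups share no amino acid, so total = 1 + 3 = 4.

4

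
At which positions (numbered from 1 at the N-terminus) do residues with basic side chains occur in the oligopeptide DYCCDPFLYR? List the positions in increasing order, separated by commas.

K, R, and H are the three residues with basic side chains (ε-amine, guanidinium, and imidazole respectively).
Matching residues: R10.

10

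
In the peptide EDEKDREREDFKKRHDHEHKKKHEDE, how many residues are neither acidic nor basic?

Acidic: D, E. Basic: K, R, H. All other residues are neither.
Matching residues: F11.

1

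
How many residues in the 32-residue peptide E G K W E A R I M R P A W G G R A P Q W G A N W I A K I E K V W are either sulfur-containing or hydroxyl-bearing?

Sulfur-containing: C, M. Hydroxyl-bearing: S, T, Y.
Sulfur-containing residues here: M9 (1).
Hydroxyl-bearing residues here: none (0).
The two groups share no amino acid, so total = 1 + 0 = 1.

1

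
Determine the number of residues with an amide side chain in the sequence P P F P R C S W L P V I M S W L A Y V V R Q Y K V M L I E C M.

1

Only N (asparagine) and Q (glutamine) carry a side-chain carboxamide.
Matching residues: Q22.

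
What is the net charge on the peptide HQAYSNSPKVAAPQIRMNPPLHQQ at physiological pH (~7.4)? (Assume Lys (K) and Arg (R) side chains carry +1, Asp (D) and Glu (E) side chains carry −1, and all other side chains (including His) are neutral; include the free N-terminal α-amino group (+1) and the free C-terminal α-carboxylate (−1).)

Positive (K, R): K9, R16 → +2.
Negative (D, E): none → −0.
The N-terminus (+1) and C-terminus (−1) cancel.
Net charge = (+2) + (−0) = +2.

+2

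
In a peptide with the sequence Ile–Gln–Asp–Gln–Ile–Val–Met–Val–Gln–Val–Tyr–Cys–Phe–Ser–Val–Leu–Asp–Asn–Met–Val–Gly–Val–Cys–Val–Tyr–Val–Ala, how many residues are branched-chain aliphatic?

Valine (V), leucine (L), and isoleucine (I) are the branched-chain amino acids.
Matching residues: Ile1, Ile5, Val6, Val8, Val10, Val15, Leu16, Val20, Val22, Val24, Val26.

11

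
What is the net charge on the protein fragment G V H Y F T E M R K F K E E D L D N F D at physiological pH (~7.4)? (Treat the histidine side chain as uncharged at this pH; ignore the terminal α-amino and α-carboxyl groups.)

-3

The side chains ionized at physiological pH are Lys/Arg (+1) and Asp/Glu (−1); with His treated as neutral, nothing else contributes.
Positive (K, R): R9, K10, K12 → +3.
Negative (D, E): E7, E13, E14, D15, D17, D20 → −6.
Net charge = (+3) + (−6) = −3.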